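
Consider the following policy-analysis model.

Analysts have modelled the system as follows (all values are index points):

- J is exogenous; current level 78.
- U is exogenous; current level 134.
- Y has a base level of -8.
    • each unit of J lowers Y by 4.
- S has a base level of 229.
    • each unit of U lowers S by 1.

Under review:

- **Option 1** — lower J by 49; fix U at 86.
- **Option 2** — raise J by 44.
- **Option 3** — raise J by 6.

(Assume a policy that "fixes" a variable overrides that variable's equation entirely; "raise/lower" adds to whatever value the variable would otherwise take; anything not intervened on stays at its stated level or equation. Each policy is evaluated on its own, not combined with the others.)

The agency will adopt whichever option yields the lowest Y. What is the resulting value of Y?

Option 1 (J − 49, U := 86):
  J = 78 − 49 = 29
  Y = -8 − 4·29 = -124
Option 2 (J + 44):
  J = 78 + 44 = 122
  Y = -8 − 4·122 = -496
Option 3 (J + 6):
  J = 78 + 6 = 84
  Y = -8 − 4·84 = -344
Comparing — Option 1: Y=-124, Option 2: Y=-496, Option 3: Y=-344. Lowest is -496 (Option 2).

-496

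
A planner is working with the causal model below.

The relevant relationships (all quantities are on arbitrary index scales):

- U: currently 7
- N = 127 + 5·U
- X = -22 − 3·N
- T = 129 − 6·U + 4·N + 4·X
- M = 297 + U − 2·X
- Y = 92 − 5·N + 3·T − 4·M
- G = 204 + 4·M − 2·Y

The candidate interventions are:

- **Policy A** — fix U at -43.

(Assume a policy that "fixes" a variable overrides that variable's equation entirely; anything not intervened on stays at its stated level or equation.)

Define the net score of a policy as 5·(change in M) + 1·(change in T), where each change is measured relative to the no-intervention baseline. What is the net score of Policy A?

-5450

Baseline:
  U = 7
  N = 127 + 5·7 = 162
  X = -22 − 3·162 = -508
  T = 129 − 6·7 + 4·162 + 4·(-508) = -1297
  M = 297 + 7 − 2·(-508) = 1320
Policy A (U := -43):
  U = -43
  N = 127 + 5·(-43) = -88
  X = -22 − 3·(-88) = 242
  T = 129 − 6·(-43) + 4·(-88) + 4·242 = 1003
  M = 297 + (-43) − 2·242 = -230
ΔM = -230 − 1320 = -1550; ΔT = 1003 − (-1297) = 2300
Score = 5·(-1550) + 1·2300 = -5450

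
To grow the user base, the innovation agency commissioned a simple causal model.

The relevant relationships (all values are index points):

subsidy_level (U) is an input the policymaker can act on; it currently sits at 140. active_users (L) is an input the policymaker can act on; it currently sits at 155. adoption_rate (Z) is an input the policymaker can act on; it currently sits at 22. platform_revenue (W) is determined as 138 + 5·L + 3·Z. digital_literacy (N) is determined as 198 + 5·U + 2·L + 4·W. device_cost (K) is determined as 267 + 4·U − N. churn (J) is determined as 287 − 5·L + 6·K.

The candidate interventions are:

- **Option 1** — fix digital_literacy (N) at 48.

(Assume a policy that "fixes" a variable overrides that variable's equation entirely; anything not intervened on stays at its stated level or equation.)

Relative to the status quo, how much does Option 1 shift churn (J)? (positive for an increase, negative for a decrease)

Baseline:
  U = 140
  L = 155
  Z = 22
  W = 138 + 5·155 + 3·22 = 979
  N = 198 + 5·140 + 2·155 + 4·979 = 5124
  K = 267 + 4·140 − 5124 = -4297
  J = 287 − 5·155 + 6·(-4297) = -26270
Option 1 (N := 48):
  U = 140
  L = 155
  Z = 22
  W = 138 + 5·155 + 3·22 = 979
  N = 48
  K = 267 + 4·140 − 48 = 779
  J = 287 − 5·155 + 6·779 = 4186
Change in J: 4186 − (-26270) = 30456

30456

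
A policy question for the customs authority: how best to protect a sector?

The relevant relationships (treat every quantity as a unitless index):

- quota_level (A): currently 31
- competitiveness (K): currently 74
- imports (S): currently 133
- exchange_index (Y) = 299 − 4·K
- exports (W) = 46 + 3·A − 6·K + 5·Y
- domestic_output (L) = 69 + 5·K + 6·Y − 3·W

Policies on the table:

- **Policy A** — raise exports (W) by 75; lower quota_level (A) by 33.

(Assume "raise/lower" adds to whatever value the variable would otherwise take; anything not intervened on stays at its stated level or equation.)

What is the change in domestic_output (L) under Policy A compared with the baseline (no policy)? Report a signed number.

Baseline:
  A = 31
  K = 74
  Y = 299 − 4·74 = 3
  W = 46 + 3·31 − 6·74 + 5·3 = -290
  L = 69 + 5·74 + 6·3 − 3·(-290) = 1327
Policy A (W + 75, A − 33):
  A = 31 − 33 = -2
  K = 74
  Y = 299 − 4·74 = 3
  W = 46 + 3·(-2) − 6·74 + 5·3 (+75 from intervention) = -314
  L = 69 + 5·74 + 6·3 − 3·(-314) = 1399
Change in L: 1399 − 1327 = 72

72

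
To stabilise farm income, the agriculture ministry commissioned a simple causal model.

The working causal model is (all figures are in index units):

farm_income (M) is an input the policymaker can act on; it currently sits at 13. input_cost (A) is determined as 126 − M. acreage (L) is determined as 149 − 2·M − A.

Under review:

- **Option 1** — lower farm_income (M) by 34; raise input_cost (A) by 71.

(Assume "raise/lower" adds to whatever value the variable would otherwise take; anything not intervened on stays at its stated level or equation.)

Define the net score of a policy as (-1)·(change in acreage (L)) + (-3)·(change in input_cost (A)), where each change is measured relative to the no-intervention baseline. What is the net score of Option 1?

-278

Baseline:
  M = 13
  A = 126 − 13 = 113
  L = 149 − 2·13 − 113 = 10
Option 1 (M − 34, A + 71):
  M = 13 − 34 = -21
  A = 126 − (-21) (+71 from intervention) = 218
  L = 149 − 2·(-21) − 218 = -27
ΔL = -27 − 10 = -37; ΔA = 218 − 113 = 105
Score = (-1)·(-37) + (-3)·105 = -278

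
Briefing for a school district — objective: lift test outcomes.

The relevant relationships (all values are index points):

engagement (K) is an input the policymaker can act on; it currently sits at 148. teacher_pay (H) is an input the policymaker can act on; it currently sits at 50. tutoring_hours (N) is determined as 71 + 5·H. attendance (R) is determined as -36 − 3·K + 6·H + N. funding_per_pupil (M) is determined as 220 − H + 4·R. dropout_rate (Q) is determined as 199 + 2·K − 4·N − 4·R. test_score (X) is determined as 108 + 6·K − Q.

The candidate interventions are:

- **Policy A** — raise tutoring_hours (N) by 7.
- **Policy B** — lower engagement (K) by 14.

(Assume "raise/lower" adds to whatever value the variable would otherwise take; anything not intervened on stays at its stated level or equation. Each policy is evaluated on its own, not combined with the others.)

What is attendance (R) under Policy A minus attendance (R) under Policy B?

-35

Policy A (N + 7):
  K = 148
  H = 50
  N = 71 + 5·50 (+7 from intervention) = 328
  R = -36 − 3·148 + 6·50 + 328 = 148
Policy B (K − 14):
  K = 148 − 14 = 134
  H = 50
  N = 71 + 5·50 = 321
  R = -36 − 3·134 + 6·50 + 321 = 183
R: 148 − 183 = -35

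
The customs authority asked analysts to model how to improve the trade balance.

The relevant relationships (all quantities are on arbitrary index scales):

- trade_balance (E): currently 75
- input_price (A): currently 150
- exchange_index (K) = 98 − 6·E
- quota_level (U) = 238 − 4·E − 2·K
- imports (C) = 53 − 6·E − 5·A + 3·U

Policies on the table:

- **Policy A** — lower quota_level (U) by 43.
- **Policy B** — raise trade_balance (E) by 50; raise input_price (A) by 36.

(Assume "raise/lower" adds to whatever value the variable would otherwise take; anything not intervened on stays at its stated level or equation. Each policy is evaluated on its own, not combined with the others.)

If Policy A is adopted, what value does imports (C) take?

Policy A (U − 43):
  E = 75
  A = 150
  K = 98 − 6·75 = -352
  U = 238 − 4·75 − 2·(-352) (−43 from intervention) = 599
  C = 53 − 6·75 − 5·150 + 3·599 = 650

650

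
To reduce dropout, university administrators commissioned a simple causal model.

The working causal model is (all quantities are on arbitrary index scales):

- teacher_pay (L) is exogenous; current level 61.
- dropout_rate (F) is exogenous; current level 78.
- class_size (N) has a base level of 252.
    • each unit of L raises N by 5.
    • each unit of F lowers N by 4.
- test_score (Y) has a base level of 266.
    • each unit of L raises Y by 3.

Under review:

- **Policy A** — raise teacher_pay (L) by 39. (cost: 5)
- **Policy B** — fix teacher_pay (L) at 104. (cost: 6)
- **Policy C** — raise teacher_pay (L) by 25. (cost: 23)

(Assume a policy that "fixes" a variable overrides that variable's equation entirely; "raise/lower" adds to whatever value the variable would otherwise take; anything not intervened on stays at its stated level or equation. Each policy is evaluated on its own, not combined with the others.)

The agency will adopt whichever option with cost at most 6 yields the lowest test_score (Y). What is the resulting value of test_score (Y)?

566

Policy A (L + 39):
  L = 61 + 39 = 100
  Y = 266 + 3·100 = 566
Policy B (L := 104):
  L = 104
  Y = 266 + 3·104 = 578
Comparing — Policy A: Y=566, Policy B: Y=578. Lowest is 566 (Policy A).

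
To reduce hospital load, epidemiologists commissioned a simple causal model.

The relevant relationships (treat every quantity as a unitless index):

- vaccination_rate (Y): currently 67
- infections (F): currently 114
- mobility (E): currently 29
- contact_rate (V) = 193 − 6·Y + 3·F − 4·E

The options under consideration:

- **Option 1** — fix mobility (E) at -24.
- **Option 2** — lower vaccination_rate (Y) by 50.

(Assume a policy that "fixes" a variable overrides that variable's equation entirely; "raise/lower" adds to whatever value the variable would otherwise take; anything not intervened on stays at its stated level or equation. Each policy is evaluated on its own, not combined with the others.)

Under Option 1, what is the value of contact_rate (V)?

229

Option 1 (E := -24):
  Y = 67
  F = 114
  E = -24
  V = 193 − 6·67 + 3·114 − 4·(-24) = 229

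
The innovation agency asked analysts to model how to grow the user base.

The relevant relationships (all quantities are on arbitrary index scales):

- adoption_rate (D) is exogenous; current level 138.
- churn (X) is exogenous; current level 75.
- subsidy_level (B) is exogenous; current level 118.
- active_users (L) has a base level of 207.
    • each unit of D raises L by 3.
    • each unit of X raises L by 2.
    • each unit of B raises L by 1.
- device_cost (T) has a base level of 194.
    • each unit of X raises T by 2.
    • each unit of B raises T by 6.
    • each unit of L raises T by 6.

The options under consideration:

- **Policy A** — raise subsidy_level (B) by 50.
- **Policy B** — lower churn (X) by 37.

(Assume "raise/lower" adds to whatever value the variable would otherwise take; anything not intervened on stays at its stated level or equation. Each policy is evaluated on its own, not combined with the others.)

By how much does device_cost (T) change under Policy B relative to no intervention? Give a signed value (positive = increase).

-518

Baseline:
  D = 138
  X = 75
  B = 118
  L = 207 + 3·138 + 2·75 + 118 = 889
  T = 194 + 2·75 + 6·118 + 6·889 = 6386
Policy B (X − 37):
  D = 138
  X = 75 − 37 = 38
  B = 118
  L = 207 + 3·138 + 2·38 + 118 = 815
  T = 194 + 2·38 + 6·118 + 6·815 = 5868
Change in T: 5868 − 6386 = -518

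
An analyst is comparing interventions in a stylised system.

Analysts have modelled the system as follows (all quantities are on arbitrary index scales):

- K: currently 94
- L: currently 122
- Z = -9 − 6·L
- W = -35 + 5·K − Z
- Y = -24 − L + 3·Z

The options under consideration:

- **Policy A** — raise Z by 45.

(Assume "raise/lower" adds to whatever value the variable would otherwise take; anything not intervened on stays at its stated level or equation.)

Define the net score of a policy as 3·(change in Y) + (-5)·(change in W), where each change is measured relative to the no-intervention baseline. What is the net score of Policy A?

630

Baseline:
  K = 94
  L = 122
  Z = -9 − 6·122 = -741
  W = -35 + 5·94 − (-741) = 1176
  Y = -24 − 122 + 3·(-741) = -2369
Policy A (Z + 45):
  K = 94
  L = 122
  Z = -9 − 6·122 (+45 from intervention) = -696
  W = -35 + 5·94 − (-696) = 1131
  Y = -24 − 122 + 3·(-696) = -2234
ΔY = -2234 − (-2369) = 135; ΔW = 1131 − 1176 = -45
Score = 3·135 + (-5)·(-45) = 630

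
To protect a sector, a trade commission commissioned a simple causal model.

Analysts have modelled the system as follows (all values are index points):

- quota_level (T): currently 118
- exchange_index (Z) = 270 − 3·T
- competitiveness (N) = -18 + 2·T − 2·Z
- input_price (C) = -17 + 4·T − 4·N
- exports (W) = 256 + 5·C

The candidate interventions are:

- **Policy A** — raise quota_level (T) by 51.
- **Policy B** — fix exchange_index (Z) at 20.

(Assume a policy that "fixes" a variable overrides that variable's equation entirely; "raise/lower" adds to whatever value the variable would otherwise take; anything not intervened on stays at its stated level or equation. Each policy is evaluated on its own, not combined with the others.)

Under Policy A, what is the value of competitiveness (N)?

794

Policy A (T + 51):
  T = 118 + 51 = 169
  Z = 270 − 3·169 = -237
  N = -18 + 2·169 − 2·(-237) = 794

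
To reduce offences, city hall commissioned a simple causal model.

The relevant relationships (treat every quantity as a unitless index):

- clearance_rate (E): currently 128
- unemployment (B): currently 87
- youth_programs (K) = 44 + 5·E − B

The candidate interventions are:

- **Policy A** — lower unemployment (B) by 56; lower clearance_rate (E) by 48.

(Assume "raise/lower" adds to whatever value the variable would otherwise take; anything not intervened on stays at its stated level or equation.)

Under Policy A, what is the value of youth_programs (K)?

413

Policy A (B − 56, E − 48):
  E = 128 − 48 = 80
  B = 87 − 56 = 31
  K = 44 + 5·80 − 31 = 413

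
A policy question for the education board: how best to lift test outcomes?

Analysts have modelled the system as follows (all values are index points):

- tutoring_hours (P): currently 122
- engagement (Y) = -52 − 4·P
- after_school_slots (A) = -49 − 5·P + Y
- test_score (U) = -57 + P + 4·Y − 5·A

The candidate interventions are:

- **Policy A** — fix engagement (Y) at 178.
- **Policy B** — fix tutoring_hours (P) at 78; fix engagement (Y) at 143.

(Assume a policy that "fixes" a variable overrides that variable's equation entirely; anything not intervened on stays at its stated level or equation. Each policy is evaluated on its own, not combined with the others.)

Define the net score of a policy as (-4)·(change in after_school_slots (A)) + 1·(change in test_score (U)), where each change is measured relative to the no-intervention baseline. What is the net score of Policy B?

-5439

Baseline:
  P = 122
  Y = -52 − 4·122 = -540
  A = -49 − 5·122 + (-540) = -1199
  U = -57 + 122 + 4·(-540) − 5·(-1199) = 3900
Policy B (P := 78, Y := 143):
  P = 78
  Y = 143
  A = -49 − 5·78 + 143 = -296
  U = -57 + 78 + 4·143 − 5·(-296) = 2073
ΔA = -296 − (-1199) = 903; ΔU = 2073 − 3900 = -1827
Score = (-4)·903 + 1·(-1827) = -5439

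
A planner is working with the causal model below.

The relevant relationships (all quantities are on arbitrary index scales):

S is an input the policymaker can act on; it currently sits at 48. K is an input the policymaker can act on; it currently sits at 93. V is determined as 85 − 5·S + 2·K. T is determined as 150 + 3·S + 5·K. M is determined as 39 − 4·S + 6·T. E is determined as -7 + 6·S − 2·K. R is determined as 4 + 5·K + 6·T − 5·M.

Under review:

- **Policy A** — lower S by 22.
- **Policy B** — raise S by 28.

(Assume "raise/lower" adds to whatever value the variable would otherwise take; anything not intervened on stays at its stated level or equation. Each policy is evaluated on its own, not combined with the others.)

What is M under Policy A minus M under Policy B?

Policy A (S − 22):
  S = 48 − 22 = 26
  K = 93
  T = 150 + 3·26 + 5·93 = 693
  M = 39 − 4·26 + 6·693 = 4093
Policy B (S + 28):
  S = 48 + 28 = 76
  K = 93
  T = 150 + 3·76 + 5·93 = 843
  M = 39 − 4·76 + 6·843 = 4793
M: 4093 − 4793 = -700

-700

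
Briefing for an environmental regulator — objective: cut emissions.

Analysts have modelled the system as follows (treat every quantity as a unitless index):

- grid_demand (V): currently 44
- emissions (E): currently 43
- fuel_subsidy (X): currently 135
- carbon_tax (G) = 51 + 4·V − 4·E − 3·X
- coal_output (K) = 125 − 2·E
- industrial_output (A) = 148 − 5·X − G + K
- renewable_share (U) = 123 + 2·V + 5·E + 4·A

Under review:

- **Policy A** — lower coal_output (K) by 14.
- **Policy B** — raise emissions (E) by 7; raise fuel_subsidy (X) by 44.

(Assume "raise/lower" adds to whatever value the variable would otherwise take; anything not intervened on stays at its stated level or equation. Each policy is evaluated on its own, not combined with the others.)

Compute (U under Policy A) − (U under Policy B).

205

Policy A (K − 14):
  V = 44
  E = 43
  X = 135
  G = 51 + 4·44 − 4·43 − 3·135 = -350
  K = 125 − 2·43 (−14 from intervention) = 25
  A = 148 − 5·135 − (-350) + 25 = -152
  U = 123 + 2·44 + 5·43 + 4·(-152) = -182
Policy B (E + 7, X + 44):
  V = 44
  E = 43 + 7 = 50
  X = 135 + 44 = 179
  G = 51 + 4·44 − 4·50 − 3·179 = -510
  K = 125 − 2·50 = 25
  A = 148 − 5·179 − (-510) + 25 = -212
  U = 123 + 2·44 + 5·50 + 4·(-212) = -387
U: -182 − (-387) = 205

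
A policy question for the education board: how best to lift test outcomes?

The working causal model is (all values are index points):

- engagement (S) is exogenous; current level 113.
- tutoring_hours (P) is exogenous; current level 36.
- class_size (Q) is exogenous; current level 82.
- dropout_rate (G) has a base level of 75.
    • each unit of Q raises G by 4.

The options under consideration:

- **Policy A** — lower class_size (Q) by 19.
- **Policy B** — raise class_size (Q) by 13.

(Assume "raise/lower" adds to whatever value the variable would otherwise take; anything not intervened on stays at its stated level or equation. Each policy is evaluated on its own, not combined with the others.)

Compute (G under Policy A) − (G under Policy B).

Policy A (Q − 19):
  Q = 82 − 19 = 63
  G = 75 + 4·63 = 327
Policy B (Q + 13):
  Q = 82 + 13 = 95
  G = 75 + 4·95 = 455
G: 327 − 455 = -128

-128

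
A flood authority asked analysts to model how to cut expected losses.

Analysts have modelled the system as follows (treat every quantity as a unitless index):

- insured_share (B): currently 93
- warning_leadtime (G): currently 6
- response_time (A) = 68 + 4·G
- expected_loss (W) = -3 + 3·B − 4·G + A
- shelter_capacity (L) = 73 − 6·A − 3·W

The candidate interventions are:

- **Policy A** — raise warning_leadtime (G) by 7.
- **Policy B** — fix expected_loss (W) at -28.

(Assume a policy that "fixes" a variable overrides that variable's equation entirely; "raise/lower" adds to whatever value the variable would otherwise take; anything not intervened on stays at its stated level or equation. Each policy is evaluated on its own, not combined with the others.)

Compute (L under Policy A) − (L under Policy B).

Policy A (G + 7):
  B = 93
  G = 6 + 7 = 13
  A = 68 + 4·13 = 120
  W = -3 + 3·93 − 4·13 + 120 = 344
  L = 73 − 6·120 − 3·344 = -1679
Policy B (W := -28):
  B = 93
  G = 6
  A = 68 + 4·6 = 92
  W = -28
  L = 73 − 6·92 − 3·(-28) = -395
L: -1679 − (-395) = -1284

-1284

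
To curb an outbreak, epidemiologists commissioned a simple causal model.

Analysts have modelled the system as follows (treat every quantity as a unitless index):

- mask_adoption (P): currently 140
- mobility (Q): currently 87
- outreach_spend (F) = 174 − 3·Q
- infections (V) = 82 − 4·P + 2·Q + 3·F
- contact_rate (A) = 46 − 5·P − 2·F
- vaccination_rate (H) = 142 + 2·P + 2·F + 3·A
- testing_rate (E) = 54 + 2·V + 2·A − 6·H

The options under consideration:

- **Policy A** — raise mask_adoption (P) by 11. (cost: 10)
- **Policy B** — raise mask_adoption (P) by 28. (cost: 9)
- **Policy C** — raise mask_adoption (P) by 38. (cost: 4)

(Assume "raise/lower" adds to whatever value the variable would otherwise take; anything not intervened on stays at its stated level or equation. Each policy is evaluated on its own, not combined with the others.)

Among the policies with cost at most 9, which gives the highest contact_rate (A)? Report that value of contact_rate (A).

-620

Policy B (P + 28):
  P = 140 + 28 = 168
  Q = 87
  F = 174 − 3·87 = -87
  A = 46 − 5·168 − 2·(-87) = -620
Policy C (P + 38):
  P = 140 + 38 = 178
  Q = 87
  F = 174 − 3·87 = -87
  A = 46 − 5·178 − 2·(-87) = -670
Comparing — Policy B: A=-620, Policy C: A=-670. Highest is -620 (Policy B).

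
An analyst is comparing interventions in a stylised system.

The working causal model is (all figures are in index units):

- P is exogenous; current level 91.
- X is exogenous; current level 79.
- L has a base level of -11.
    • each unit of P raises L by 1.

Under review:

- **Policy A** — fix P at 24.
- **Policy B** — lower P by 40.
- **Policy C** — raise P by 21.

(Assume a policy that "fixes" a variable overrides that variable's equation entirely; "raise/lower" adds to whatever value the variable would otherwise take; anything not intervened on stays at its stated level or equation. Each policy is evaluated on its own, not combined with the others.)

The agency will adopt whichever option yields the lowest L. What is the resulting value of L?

Policy A (P := 24):
  P = 24
  L = -11 + 24 = 13
Policy B (P − 40):
  P = 91 − 40 = 51
  L = -11 + 51 = 40
Policy C (P + 21):
  P = 91 + 21 = 112
  L = -11 + 112 = 101
Comparing — Policy A: L=13, Policy B: L=40, Policy C: L=101. Lowest is 13 (Policy A).

13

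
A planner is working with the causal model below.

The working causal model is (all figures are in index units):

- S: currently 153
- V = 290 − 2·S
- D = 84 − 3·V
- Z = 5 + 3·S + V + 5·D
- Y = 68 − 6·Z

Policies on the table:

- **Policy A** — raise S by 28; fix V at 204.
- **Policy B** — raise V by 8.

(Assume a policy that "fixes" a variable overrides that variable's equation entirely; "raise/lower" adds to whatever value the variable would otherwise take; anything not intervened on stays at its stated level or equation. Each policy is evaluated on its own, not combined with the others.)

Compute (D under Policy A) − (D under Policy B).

-636

Policy A (S + 28, V := 204):
  S = 153 + 28 = 181
  V = 204
  D = 84 − 3·204 = -528
Policy B (V + 8):
  S = 153
  V = 290 − 2·153 (+8 from intervention) = -8
  D = 84 − 3·(-8) = 108
D: -528 − 108 = -636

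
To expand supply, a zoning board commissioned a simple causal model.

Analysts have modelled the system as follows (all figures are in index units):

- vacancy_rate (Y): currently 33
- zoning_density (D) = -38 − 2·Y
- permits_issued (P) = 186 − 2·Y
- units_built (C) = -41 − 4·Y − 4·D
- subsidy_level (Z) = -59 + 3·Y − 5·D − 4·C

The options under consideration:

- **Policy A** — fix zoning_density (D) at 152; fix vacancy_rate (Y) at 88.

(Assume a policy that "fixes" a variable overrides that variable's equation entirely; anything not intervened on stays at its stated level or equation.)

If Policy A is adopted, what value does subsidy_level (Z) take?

Policy A (D := 152, Y := 88):
  Y = 88
  D = 152
  C = -41 − 4·88 − 4·152 = -1001
  Z = -59 + 3·88 − 5·152 − 4·(-1001) = 3449

3449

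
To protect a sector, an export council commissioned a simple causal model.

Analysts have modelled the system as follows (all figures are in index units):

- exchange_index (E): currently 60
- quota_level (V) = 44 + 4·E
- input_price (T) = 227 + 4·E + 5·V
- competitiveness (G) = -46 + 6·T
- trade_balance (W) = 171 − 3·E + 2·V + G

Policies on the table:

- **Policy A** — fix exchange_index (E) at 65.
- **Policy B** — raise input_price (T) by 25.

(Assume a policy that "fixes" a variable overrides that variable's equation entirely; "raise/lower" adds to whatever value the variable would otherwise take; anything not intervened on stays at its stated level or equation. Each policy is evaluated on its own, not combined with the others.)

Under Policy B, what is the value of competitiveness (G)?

11426

Policy B (T + 25):
  E = 60
  V = 44 + 4·60 = 284
  T = 227 + 4·60 + 5·284 (+25 from intervention) = 1912
  G = -46 + 6·1912 = 11426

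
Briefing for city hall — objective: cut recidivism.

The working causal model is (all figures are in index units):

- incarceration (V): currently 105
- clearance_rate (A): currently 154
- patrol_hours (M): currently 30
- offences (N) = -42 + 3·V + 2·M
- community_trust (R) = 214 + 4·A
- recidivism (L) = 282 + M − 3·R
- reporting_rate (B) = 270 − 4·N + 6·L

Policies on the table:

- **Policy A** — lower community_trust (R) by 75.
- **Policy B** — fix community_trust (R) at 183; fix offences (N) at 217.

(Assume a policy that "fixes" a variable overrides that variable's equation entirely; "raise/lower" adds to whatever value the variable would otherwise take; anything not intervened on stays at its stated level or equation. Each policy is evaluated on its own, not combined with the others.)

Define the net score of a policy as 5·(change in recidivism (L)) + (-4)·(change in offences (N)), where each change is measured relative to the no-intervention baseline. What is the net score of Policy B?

Baseline:
  V = 105
  A = 154
  M = 30
  N = -42 + 3·105 + 2·30 = 333
  R = 214 + 4·154 = 830
  L = 282 + 30 − 3·830 = -2178
Policy B (R := 183, N := 217):
  V = 105
  A = 154
  M = 30
  N = 217
  R = 183
  L = 282 + 30 − 3·183 = -237
ΔL = -237 − (-2178) = 1941; ΔN = 217 − 333 = -116
Score = 5·1941 + (-4)·(-116) = 10169

10169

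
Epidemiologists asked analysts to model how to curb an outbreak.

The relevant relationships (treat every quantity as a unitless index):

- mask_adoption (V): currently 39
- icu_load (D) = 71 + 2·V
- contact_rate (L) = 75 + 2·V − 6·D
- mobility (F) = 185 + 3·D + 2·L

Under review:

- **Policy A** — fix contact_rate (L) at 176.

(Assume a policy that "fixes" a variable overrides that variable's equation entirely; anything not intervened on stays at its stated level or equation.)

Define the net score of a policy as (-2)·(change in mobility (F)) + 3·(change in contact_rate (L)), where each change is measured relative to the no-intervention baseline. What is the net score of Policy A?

-917

Baseline:
  V = 39
  D = 71 + 2·39 = 149
  L = 75 + 2·39 − 6·149 = -741
  F = 185 + 3·149 + 2·(-741) = -850
Policy A (L := 176):
  V = 39
  D = 71 + 2·39 = 149
  L = 176
  F = 185 + 3·149 + 2·176 = 984
ΔF = 984 − (-850) = 1834; ΔL = 176 − (-741) = 917
Score = (-2)·1834 + 3·917 = -917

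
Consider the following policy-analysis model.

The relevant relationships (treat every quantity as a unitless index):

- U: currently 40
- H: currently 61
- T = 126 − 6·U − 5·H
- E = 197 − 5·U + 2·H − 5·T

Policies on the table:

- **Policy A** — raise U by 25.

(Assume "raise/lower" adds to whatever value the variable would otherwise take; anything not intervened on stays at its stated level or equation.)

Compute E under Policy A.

Policy A (U + 25):
  U = 40 + 25 = 65
  H = 61
  T = 126 − 6·65 − 5·61 = -569
  E = 197 − 5·65 + 2·61 − 5·(-569) = 2839

2839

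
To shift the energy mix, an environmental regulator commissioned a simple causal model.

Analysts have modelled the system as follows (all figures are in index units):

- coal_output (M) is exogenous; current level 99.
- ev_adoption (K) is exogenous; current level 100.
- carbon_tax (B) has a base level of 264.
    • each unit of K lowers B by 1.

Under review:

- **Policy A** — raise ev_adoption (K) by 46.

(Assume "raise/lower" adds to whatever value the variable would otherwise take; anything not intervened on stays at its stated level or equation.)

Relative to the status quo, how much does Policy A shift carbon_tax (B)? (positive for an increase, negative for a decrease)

Baseline:
  K = 100
  B = 264 − 100 = 164
Policy A (K + 46):
  K = 100 + 46 = 146
  B = 264 − 146 = 118
Change in B: 118 − 164 = -46

-46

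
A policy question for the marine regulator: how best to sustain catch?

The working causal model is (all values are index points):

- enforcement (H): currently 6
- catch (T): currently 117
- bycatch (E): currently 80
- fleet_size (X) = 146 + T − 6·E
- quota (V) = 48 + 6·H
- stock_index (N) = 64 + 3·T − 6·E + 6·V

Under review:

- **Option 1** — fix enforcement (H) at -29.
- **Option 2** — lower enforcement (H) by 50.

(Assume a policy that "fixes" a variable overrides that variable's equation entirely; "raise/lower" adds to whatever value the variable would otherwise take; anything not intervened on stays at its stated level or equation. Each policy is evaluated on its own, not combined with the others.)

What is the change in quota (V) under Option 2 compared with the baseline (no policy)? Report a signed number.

Baseline:
  H = 6
  V = 48 + 6·6 = 84
Option 2 (H − 50):
  H = 6 − 50 = -44
  V = 48 + 6·(-44) = -216
Change in V: -216 − 84 = -300

-300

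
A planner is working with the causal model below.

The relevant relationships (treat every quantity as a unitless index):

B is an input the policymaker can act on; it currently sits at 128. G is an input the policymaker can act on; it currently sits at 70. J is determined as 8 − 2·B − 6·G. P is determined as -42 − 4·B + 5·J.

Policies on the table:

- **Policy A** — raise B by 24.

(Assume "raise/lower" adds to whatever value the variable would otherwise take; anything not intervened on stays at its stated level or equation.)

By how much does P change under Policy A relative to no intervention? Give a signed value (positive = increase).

-336

Baseline:
  B = 128
  G = 70
  J = 8 − 2·128 − 6·70 = -668
  P = -42 − 4·128 + 5·(-668) = -3894
Policy A (B + 24):
  B = 128 + 24 = 152
  G = 70
  J = 8 − 2·152 − 6·70 = -716
  P = -42 − 4·152 + 5·(-716) = -4230
Change in P: -4230 − (-3894) = -336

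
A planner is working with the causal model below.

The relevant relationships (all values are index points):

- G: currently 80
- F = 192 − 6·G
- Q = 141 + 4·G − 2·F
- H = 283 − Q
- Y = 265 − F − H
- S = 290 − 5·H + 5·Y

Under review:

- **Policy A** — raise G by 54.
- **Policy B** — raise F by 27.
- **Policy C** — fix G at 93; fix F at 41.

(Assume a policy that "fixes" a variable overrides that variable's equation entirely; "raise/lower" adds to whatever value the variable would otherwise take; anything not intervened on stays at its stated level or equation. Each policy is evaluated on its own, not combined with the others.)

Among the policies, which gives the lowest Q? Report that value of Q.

431

Policy A (G + 54):
  G = 80 + 54 = 134
  F = 192 − 6·134 = -612
  Q = 141 + 4·134 − 2·(-612) = 1901
Policy B (F + 27):
  G = 80
  F = 192 − 6·80 (+27 from intervention) = -261
  Q = 141 + 4·80 − 2·(-261) = 983
Policy C (G := 93, F := 41):
  G = 93
  F = 41
  Q = 141 + 4·93 − 2·41 = 431
Comparing — Policy A: Q=1901, Policy B: Q=983, Policy C: Q=431. Lowest is 431 (Policy C).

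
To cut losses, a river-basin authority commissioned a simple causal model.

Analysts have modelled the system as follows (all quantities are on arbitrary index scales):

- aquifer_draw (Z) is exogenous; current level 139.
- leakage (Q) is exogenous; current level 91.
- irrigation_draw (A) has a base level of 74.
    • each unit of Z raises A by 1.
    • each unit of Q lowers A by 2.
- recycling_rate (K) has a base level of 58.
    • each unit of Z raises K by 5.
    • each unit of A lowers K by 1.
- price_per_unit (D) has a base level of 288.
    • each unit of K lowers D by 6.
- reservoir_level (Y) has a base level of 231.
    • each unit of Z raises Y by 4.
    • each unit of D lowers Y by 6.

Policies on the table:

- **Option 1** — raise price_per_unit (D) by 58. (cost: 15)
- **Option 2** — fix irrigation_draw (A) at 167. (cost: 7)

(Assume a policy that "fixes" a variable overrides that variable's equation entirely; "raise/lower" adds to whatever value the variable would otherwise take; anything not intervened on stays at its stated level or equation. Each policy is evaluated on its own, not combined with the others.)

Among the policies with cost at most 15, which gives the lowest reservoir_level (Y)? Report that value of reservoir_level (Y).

Option 1 (D + 58):
  Z = 139
  Q = 91
  A = 74 + 139 − 2·91 = 31
  K = 58 + 5·139 − 31 = 722
  D = 288 − 6·722 (+58 from intervention) = -3986
  Y = 231 + 4·139 − 6·(-3986) = 24703
Option 2 (A := 167):
  Z = 139
  Q = 91
  A = 167
  K = 58 + 5·139 − 167 = 586
  D = 288 − 6·586 = -3228
  Y = 231 + 4·139 − 6·(-3228) = 20155
Comparing — Option 1: Y=24703, Option 2: Y=20155. Lowest is 20155 (Option 2).

20155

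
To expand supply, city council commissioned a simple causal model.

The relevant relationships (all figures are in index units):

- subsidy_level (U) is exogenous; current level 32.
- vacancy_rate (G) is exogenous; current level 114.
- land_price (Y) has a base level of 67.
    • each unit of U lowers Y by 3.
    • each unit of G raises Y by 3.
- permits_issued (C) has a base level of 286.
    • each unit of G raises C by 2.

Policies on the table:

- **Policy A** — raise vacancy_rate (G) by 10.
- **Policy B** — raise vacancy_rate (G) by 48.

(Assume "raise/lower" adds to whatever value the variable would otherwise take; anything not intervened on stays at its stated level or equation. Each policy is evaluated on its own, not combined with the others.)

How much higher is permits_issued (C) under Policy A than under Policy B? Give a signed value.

Policy A (G + 10):
  G = 114 + 10 = 124
  C = 286 + 2·124 = 534
Policy B (G + 48):
  G = 114 + 48 = 162
  C = 286 + 2·162 = 610
C: 534 − 610 = -76

-76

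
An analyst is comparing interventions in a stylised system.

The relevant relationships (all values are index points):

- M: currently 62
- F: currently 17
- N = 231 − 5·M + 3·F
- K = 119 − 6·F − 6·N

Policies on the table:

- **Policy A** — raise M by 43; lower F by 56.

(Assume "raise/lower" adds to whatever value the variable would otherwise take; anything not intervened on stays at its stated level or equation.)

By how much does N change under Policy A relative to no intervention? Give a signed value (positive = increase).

Baseline:
  M = 62
  F = 17
  N = 231 − 5·62 + 3·17 = -28
Policy A (M + 43, F − 56):
  M = 62 + 43 = 105
  F = 17 − 56 = -39
  N = 231 − 5·105 + 3·(-39) = -411
Change in N: -411 − (-28) = -383

-383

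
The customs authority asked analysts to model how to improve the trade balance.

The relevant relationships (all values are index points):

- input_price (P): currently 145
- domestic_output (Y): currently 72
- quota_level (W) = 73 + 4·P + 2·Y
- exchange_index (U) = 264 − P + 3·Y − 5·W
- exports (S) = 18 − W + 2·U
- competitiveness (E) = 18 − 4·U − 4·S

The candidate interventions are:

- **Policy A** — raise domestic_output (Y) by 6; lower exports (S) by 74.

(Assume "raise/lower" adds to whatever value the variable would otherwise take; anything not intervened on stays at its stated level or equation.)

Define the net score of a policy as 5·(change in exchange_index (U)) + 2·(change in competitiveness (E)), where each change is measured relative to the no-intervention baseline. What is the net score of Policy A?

1486

Baseline:
  P = 145
  Y = 72
  W = 73 + 4·145 + 2·72 = 797
  U = 264 − 145 + 3·72 − 5·797 = -3650
  S = 18 − 797 + 2·(-3650) = -8079
  E = 18 − 4·(-3650) − 4·(-8079) = 46934
Policy A (Y + 6, S − 74):
  P = 145
  Y = 72 + 6 = 78
  W = 73 + 4·145 + 2·78 = 809
  U = 264 − 145 + 3·78 − 5·809 = -3692
  S = 18 − 809 + 2·(-3692) (−74 from intervention) = -8249
  E = 18 − 4·(-3692) − 4·(-8249) = 47782
ΔU = -3692 − (-3650) = -42; ΔE = 47782 − 46934 = 848
Score = 5·(-42) + 2·848 = 1486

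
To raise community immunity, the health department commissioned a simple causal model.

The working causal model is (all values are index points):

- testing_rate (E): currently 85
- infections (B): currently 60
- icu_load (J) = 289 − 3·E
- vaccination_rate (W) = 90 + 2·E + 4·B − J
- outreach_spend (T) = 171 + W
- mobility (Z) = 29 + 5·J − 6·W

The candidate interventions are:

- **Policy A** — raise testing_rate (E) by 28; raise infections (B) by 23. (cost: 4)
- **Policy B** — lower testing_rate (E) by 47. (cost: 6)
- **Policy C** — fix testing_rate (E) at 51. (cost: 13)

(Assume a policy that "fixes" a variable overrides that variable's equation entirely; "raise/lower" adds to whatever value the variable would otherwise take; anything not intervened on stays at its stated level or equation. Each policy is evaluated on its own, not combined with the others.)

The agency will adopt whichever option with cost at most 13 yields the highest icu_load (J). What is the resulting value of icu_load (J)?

Policy A (E + 28, B + 23):
  E = 85 + 28 = 113
  J = 289 − 3·113 = -50
Policy B (E − 47):
  E = 85 − 47 = 38
  J = 289 − 3·38 = 175
Policy C (E := 51):
  E = 51
  J = 289 − 3·51 = 136
Comparing — Policy A: J=-50, Policy B: J=175, Policy C: J=136. Highest is 175 (Policy B).

175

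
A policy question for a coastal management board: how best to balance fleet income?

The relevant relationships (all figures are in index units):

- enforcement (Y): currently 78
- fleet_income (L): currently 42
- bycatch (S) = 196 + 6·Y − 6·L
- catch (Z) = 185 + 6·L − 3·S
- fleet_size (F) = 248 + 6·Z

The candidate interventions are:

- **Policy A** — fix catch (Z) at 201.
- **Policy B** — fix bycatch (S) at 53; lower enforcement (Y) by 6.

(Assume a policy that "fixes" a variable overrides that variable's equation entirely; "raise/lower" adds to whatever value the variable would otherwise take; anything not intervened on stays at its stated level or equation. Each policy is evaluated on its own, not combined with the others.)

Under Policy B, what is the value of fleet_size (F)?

Policy B (S := 53, Y − 6):
  Y = 78 − 6 = 72
  L = 42
  S = 53
  Z = 185 + 6·42 − 3·53 = 278
  F = 248 + 6·278 = 1916

1916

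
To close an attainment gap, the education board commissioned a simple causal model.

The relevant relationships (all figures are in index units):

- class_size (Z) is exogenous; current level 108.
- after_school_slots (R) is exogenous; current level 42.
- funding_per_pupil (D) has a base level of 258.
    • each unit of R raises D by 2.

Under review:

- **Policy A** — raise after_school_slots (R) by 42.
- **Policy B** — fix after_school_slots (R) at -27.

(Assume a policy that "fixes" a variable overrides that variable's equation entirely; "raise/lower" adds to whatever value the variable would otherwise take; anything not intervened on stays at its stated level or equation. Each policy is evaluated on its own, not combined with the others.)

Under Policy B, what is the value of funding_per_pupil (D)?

Policy B (R := -27):
  R = -27
  D = 258 + 2·(-27) = 204

204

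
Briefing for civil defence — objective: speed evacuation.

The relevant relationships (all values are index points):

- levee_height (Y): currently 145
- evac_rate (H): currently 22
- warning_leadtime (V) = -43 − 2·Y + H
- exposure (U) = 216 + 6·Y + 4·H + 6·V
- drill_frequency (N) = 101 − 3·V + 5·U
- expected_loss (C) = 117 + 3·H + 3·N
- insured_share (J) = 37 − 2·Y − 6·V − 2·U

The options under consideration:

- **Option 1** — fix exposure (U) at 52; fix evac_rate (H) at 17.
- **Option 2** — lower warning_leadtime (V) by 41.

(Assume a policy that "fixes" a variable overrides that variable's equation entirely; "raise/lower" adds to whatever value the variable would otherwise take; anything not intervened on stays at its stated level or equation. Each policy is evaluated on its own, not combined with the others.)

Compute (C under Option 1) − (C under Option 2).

Option 1 (U := 52, H := 17):
  Y = 145
  H = 17
  V = -43 − 2·145 + 17 = -316
  U = 52
  N = 101 − 3·(-316) + 5·52 = 1309
  C = 117 + 3·17 + 3·1309 = 4095
Option 2 (V − 41):
  Y = 145
  H = 22
  V = -43 − 2·145 + 22 (−41 from intervention) = -352
  U = 216 + 6·145 + 4·22 + 6·(-352) = -938
  N = 101 − 3·(-352) + 5·(-938) = -3533
  C = 117 + 3·22 + 3·(-3533) = -10416
C: 4095 − (-10416) = 14511

14511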